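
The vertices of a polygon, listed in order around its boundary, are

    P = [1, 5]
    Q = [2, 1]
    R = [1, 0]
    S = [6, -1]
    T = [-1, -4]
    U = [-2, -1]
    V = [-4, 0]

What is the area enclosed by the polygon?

Apply the surveyor's formula: 2A = Σ (x_i·y_{i+1} − x_{i+1}·y_i), indices taken mod 7.
Cross-terms: -9, -1, -1, -25, -7, -4, -20  ⇒  Σ = -67
Area = |Σ|/2 = 33.5.

33.5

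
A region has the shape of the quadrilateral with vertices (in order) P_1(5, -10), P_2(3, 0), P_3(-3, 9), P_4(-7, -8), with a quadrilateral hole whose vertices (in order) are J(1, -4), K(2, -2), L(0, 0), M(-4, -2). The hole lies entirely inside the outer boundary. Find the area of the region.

115

Outer boundary:
Apply the shoelace (surveyor's) formula: 2A = Σ (x_i·y_{i+1} − x_{i+1}·y_i), indices taken mod 4.
Cross-terms: 30, 27, 87, 110  ⇒  Σ = 254
Area = |Σ|/2 = 127.
Hole:
Apply Gauss's area formula: 2A = Σ (x_i·y_{i+1} − x_{i+1}·y_i), indices taken mod 4.
Σ = (6) + (0) + (0) + (18) = 24
Area = |Σ|/2 = 12.
Net area = 127 − 12 = 115.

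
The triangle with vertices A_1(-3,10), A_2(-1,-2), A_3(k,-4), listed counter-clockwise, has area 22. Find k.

The doubled signed area Σ (x_i y_{i+1} − x_{i+1} y_i) is linear in k.
With k=0 it equals 8; the coefficient of k is 12 (from the two edges through A_3).
So 12·k + 8 = 2·22 = 44 ⇒ k = 3.

3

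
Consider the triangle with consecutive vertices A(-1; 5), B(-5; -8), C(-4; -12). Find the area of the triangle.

14.5

Σ = (33) + (28) + (-32) = 29
Area = |Σ|/2 = 14.5.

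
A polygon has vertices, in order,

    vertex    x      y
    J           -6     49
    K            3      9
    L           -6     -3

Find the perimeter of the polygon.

108

|JK| = √((9)² + (-40)²) = √1681 = 41
|KL| = √((-9)² + (-12)²) = √225 = 15
|LJ| = √((0)² + (52)²) = √2704 = 52
Perimeter = 41 + 15 + 52 = 108.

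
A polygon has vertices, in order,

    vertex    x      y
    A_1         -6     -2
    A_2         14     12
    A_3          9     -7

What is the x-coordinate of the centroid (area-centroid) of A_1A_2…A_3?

Apply the shoelace formula. First the cross-terms c_i = x_i·y_{i+1} − x_{i+1}·y_i:
  -44, -206, -60  ⇒  2A = -310, A = -155.
Then Σ (x_i + x_{i+1})·c_i = -5270, so x̄ = -5270 / (6·(-155)) = 17/3.

17/3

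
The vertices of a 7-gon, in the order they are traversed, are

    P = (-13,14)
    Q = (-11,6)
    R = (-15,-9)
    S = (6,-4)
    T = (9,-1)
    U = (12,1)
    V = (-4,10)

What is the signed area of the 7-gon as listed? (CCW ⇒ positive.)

Cross-terms: 76, 189, 114, 30, 21, 124, 74  ⇒  Σ = 628
Signed area = Σ/2 = 314 (positive ⇒ counter-clockwise traversal).

314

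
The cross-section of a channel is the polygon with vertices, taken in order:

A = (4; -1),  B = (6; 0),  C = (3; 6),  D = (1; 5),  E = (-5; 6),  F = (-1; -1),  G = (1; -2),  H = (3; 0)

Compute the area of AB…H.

49.5

Cross-terms: 6, 36, 9, 31, 11, 3, 6, -3  ⇒  Σ = 99
Area = |Σ|/2 = 49.5.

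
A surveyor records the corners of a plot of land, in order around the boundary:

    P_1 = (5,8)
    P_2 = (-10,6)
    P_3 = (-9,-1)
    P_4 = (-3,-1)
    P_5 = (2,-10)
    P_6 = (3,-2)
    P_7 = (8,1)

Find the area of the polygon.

158

Apply the shoelace (surveyor's) formula: 2A = Σ (x_i·y_{i+1} − x_{i+1}·y_i), indices taken mod 7.
Σ = (110) + (64) + (6) + (32) + (26) + (19) + (59) = 316
Area = |Σ|/2 = 158.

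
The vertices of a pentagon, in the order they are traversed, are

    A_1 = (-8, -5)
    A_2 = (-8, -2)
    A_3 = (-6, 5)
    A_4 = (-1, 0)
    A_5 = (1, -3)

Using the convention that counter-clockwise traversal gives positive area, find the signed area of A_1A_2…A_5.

Apply Gauss's area formula: 2A = Σ (x_i·y_{i+1} − x_{i+1}·y_i), indices taken mod 5.
A_1→A_2: (-8)(-2) − (-8)(-5) = -24
A_2→A_3: (-8)(5) − (-6)(-2) = -52
A_3→A_4: (-6)(0) − (-1)(5) = 5
A_4→A_5: (-1)(-3) − (1)(0) = 3
A_5→A_1: (1)(-5) − (-8)(-3) = -29
Σ = -97
Signed area = Σ/2 = -48.5 (negative ⇒ clockwise traversal).

-48.5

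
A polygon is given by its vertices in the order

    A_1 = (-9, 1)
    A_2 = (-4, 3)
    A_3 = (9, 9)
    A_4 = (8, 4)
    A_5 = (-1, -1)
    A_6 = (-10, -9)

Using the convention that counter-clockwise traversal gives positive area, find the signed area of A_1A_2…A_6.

Cross-terms: -23, -63, -36, -4, -1, -91  ⇒  Σ = -218
Signed area = Σ/2 = -109 (negative ⇒ clockwise traversal).

-109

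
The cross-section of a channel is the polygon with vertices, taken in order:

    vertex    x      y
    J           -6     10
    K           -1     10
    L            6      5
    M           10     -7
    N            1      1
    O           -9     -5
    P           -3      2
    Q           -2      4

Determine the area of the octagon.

Apply the surveyor's formula: 2A = Σ (x_i·y_{i+1} − x_{i+1}·y_i), indices taken mod 8.
Σ = (-50) + (-65) + (-92) + (17) + (4) + (-33) + (-8) + (4) = -223
Area = |Σ|/2 = 111.5.

111.5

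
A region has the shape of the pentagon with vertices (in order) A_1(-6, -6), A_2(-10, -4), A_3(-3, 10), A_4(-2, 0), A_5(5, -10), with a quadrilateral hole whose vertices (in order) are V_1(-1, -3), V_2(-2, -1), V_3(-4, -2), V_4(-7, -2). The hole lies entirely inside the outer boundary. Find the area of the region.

Outer boundary:
Cross-terms: -36, -112, 20, 20, -90  ⇒  Σ = -198
Area = |Σ|/2 = 99.
Hole:
Apply the shoelace (surveyor's) formula: 2A = Σ (x_i·y_{i+1} − x_{i+1}·y_i), indices taken mod 4.
V_1→V_2: (-1)(-1) − (-2)(-3) = -5
V_2→V_3: (-2)(-2) − (-4)(-1) = 0
V_3→V_4: (-4)(-2) − (-7)(-2) = -6
V_4→V_1: (-7)(-3) − (-1)(-2) = 19
Σ = 8
Area = |Σ|/2 = 4.
Net area = 99 − 4 = 95.

95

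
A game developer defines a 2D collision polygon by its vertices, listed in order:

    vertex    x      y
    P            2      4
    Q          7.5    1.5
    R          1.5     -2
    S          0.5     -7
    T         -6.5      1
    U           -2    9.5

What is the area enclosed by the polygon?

Σ = (-27) + (-17.25) + (-9.5) + (-45) + (-59.75) + (-27) = -185.5
Area = |Σ|/2 = 92.75.

92.75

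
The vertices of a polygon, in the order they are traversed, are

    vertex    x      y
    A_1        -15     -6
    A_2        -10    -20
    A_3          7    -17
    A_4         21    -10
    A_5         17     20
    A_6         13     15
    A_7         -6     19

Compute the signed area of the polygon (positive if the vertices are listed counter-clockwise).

1040

Cross-terms: 240, 310, 287, 590, -5, 337, 321  ⇒  Σ = 2080
Signed area = Σ/2 = 1040 (positive ⇒ counter-clockwise traversal).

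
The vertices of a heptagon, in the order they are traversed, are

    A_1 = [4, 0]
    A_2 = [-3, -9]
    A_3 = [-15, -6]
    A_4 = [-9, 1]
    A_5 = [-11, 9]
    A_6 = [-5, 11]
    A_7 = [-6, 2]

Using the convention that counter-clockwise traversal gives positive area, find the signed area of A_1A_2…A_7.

-160

Apply the surveyor's formula: 2A = Σ (x_i·y_{i+1} − x_{i+1}·y_i), indices taken mod 7.
A_1→A_2: (4)(-9) − (-3)(0) = -36
A_2→A_3: (-3)(-6) − (-15)(-9) = -117
A_3→A_4: (-15)(1) − (-9)(-6) = -69
A_4→A_5: (-9)(9) − (-11)(1) = -70
A_5→A_6: (-11)(11) − (-5)(9) = -76
A_6→A_7: (-5)(2) − (-6)(11) = 56
A_7→A_1: (-6)(0) − (4)(2) = -8
Σ = -320
Signed area = Σ/2 = -160 (negative ⇒ clockwise traversal).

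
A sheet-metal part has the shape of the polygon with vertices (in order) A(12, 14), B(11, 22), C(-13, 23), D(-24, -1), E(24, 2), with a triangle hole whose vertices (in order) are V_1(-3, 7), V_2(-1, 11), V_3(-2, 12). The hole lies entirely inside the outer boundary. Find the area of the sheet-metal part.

748

Outer boundary:
Cross-terms: 110, 539, 565, -24, 312  ⇒  Σ = 1502
Area = |Σ|/2 = 751.
Hole:
Σ = (-26) + (10) + (22) = 6
Area = |Σ|/2 = 3.
Net area = 751 − 3 = 748.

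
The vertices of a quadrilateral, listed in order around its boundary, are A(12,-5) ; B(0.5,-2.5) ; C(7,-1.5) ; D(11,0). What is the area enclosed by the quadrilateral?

A→B: (12)(-2.5) − (0.5)(-5) = -27.5
B→C: (0.5)(-1.5) − (7)(-2.5) = 16.75
C→D: (7)(0) − (11)(-1.5) = 16.5
D→A: (11)(-5) − (12)(0) = -55
Σ = -49.25
Area = |Σ|/2 = 24.625.

24.625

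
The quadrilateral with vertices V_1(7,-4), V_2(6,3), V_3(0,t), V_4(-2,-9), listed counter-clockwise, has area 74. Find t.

4

The doubled signed area Σ (x_i y_{i+1} − x_{i+1} y_i) is linear in t.
With t=0 it equals 116; the coefficient of t is 8 (from the two edges through V_3).
So 8·t + 116 = 2·74 = 148 ⇒ t = 4.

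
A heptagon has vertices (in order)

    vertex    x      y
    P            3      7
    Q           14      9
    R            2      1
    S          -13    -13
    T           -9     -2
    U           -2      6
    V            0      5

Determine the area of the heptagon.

Apply the shoelace (surveyor's) formula: 2A = Σ (x_i·y_{i+1} − x_{i+1}·y_i), indices taken mod 7.
Cross-terms: -71, -4, -13, -91, -58, -10, -15  ⇒  Σ = -262
Area = |Σ|/2 = 131.

131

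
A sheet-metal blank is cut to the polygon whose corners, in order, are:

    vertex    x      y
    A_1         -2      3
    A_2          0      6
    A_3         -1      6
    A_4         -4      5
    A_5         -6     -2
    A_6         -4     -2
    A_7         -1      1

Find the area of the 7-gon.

24

Apply Gauss's area formula: 2A = Σ (x_i·y_{i+1} − x_{i+1}·y_i), indices taken mod 7.
Cross-terms: -12, 6, 19, 38, 4, -6, -1  ⇒  Σ = 48
Area = |Σ|/2 = 24.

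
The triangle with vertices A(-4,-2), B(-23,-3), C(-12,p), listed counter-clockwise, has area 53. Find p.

-8

The doubled signed area Σ (x_i y_{i+1} − x_{i+1} y_i) is linear in p.
With p=0 it equals -46; the coefficient of p is -19 (from the two edges through C).
So -19·p + -46 = 2·53 = 106 ⇒ p = -8.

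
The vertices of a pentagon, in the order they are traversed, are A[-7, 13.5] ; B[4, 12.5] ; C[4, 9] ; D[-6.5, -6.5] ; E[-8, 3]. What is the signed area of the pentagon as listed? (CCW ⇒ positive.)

A→B: (-7)(12.5) − (4)(13.5) = -141.5
B→C: (4)(9) − (4)(12.5) = -14
C→D: (4)(-6.5) − (-6.5)(9) = 32.5
D→E: (-6.5)(3) − (-8)(-6.5) = -71.5
E→A: (-8)(13.5) − (-7)(3) = -87
Σ = -281.5
Signed area = Σ/2 = -140.75 (negative ⇒ clockwise traversal).

-140.75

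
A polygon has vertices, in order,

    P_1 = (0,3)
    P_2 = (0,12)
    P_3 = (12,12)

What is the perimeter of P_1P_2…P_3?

36

|P_1P_2| = √((0)² + (9)²) = √81 = 9
|P_2P_3| = √((12)² + (0)²) = √144 = 12
|P_3P_1| = √((-12)² + (-9)²) = √225 = 15
Perimeter = 9 + 12 + 15 = 36.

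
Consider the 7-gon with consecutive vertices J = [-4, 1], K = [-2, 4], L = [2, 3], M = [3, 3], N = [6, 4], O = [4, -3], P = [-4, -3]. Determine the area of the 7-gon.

Σ = (-14) + (-14) + (-3) + (-6) + (-34) + (-24) + (-16) = -111
Area = |Σ|/2 = 55.5.

55.5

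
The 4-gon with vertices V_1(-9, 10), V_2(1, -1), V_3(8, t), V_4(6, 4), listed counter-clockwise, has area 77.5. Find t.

-4

Write out the shoelace sum; only the two edges meeting at V_3 involve t:
2·Area = [(1·t − 8·(-1)) + (8·4 − 6·t)] + 95
       = -5·t + 135 = 155
⇒ t = -4.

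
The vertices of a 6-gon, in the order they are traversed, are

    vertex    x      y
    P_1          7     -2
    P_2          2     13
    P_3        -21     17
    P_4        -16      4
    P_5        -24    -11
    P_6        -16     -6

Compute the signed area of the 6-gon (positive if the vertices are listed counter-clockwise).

452

Cross-terms: 95, 307, 188, 272, -32, 74  ⇒  Σ = 904
Signed area = Σ/2 = 452 (positive ⇒ counter-clockwise traversal).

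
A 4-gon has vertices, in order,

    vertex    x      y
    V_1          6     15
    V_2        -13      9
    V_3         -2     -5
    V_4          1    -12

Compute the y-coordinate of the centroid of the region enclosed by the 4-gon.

Apply the shoelace (surveyor's) formula. First the cross-terms c_i = x_i·y_{i+1} − x_{i+1}·y_i:
  249, 83, 29, 87  ⇒  2A = 448, A = 224.
Then Σ (y_i + y_{i+1})·c_i = 6076, so ȳ = 6076 / (6·224) = 217/48.

217/48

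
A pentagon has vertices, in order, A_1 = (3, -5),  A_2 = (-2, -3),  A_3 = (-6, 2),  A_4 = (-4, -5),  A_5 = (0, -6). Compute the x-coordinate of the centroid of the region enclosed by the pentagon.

Apply Gauss's area formula. First the cross-terms c_i = x_i·y_{i+1} − x_{i+1}·y_i:
  -19, -22, 38, 24, 18  ⇒  2A = 39, A = 19.5.
Then Σ (x_i + x_{i+1})·c_i = -265, so x̄ = -265 / (6·19.5) = -265/117.

-265/117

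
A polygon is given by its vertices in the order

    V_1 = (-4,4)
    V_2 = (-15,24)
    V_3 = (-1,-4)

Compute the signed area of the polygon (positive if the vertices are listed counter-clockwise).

14

Σ = (-36) + (84) + (-20) = 28
Signed area = Σ/2 = 14 (positive ⇒ counter-clockwise traversal).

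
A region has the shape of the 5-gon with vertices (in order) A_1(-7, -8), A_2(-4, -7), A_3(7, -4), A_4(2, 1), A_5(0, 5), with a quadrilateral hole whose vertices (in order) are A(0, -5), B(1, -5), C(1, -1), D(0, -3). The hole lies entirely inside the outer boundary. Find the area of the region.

Outer boundary:
Σ = (17) + (65) + (15) + (10) + (35) = 142
Area = |Σ|/2 = 71.
Hole:
Apply Gauss's area formula: 2A = Σ (x_i·y_{i+1} − x_{i+1}·y_i), indices taken mod 4.
Σ = (5) + (4) + (-3) + (0) = 6
Area = |Σ|/2 = 3.
Net area = 71 − 3 = 68.

68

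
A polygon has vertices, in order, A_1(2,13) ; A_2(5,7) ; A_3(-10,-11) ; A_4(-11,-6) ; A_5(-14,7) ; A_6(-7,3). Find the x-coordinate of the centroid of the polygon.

Apply the surveyor's formula. First the cross-terms c_i = x_i·y_{i+1} − x_{i+1}·y_i:
  -51, 15, -61, -161, 7, -97  ⇒  2A = -348, A = -174.
Then Σ (x_i + x_{i+1})·c_i = 5212, so x̄ = 5212 / (6·(-174)) = -1303/261.

-1303/261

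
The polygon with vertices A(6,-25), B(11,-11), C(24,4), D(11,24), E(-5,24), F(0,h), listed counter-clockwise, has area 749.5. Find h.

-6

The doubled signed area Σ (x_i y_{i+1} − x_{i+1} y_i) is linear in h.
With h=0 it equals 1433; the coefficient of h is -11 (from the two edges through F).
So -11·h + 1433 = 2·749.5 = 1499 ⇒ h = -6.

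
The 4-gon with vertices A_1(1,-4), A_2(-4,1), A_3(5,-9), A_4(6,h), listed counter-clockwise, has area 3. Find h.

-10

Write out the shoelace sum; only the two edges meeting at A_4 involve h:
2·Area = [(5·h − 6·(-9)) + (6·(-4) − 1·h)] + 16
       = 4·h + 46 = 6
⇒ h = -10.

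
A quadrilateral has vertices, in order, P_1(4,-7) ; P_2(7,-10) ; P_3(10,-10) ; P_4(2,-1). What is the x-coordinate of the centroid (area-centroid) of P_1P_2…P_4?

223/39

Apply the surveyor's formula. First the cross-terms c_i = x_i·y_{i+1} − x_{i+1}·y_i:
  9, 30, 10, -10  ⇒  2A = 39, A = 19.5.
Then Σ (x_i + x_{i+1})·c_i = 669, so x̄ = 669 / (6·19.5) = 223/39.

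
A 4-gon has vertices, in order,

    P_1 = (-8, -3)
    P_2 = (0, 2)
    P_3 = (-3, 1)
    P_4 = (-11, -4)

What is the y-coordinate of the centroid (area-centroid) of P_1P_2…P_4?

-1

Apply Gauss's area formula. First the cross-terms c_i = x_i·y_{i+1} − x_{i+1}·y_i:
  -16, 6, 23, 1  ⇒  2A = 14, A = 7.
Then Σ (y_i + y_{i+1})·c_i = -42, so ȳ = -42 / (6·7) = -1.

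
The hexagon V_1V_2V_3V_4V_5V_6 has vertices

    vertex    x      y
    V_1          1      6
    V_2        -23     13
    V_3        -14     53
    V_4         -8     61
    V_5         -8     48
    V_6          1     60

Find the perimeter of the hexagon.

|V_1V_2| = √((-24)² + (7)²) = √625 = 25
|V_2V_3| = √((9)² + (40)²) = √1681 = 41
|V_3V_4| = √((6)² + (8)²) = √100 = 10
|V_4V_5| = √((0)² + (-13)²) = √169 = 13
|V_5V_6| = √((9)² + (12)²) = √225 = 15
|V_6V_1| = √((0)² + (-54)²) = √2916 = 54
Perimeter = 25 + 41 + 10 + 13 + 15 + 54 = 158.

158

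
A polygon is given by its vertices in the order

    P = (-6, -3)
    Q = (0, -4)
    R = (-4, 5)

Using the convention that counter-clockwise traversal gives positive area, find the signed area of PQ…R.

25

Apply the surveyor's formula: 2A = Σ (x_i·y_{i+1} − x_{i+1}·y_i), indices taken mod 3.
P→Q: (-6)(-4) − (0)(-3) = 24
Q→R: (0)(5) − (-4)(-4) = -16
R→P: (-4)(-3) − (-6)(5) = 42
Σ = 50
Signed area = Σ/2 = 25 (positive ⇒ counter-clockwise traversal).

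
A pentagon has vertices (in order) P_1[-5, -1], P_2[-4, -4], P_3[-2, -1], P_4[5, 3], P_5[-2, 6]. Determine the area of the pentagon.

Apply the surveyor's formula: 2A = Σ (x_i·y_{i+1} − x_{i+1}·y_i), indices taken mod 5.
Cross-terms: 16, -4, -1, 36, 32  ⇒  Σ = 79
Area = |Σ|/2 = 39.5.

39.5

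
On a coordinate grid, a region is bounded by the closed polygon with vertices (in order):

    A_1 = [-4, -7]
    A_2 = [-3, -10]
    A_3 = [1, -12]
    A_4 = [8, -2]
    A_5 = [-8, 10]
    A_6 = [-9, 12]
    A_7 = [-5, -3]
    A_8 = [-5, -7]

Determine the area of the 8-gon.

Apply the shoelace (surveyor's) formula: 2A = Σ (x_i·y_{i+1} − x_{i+1}·y_i), indices taken mod 8.
Cross-terms: 19, 46, 94, 64, -6, 87, 20, 7  ⇒  Σ = 331
Area = |Σ|/2 = 165.5.

165.5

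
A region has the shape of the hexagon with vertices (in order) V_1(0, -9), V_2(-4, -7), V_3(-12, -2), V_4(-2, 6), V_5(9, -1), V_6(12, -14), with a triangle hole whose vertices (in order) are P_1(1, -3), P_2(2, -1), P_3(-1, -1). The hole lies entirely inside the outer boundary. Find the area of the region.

Outer boundary:
Apply the shoelace formula: 2A = Σ (x_i·y_{i+1} − x_{i+1}·y_i), indices taken mod 6.
Cross-terms: -36, -76, -76, -52, -114, -108  ⇒  Σ = -462
Area = |Σ|/2 = 231.
Hole:
P_1→P_2: (1)(-1) − (2)(-3) = 5
P_2→P_3: (2)(-1) − (-1)(-1) = -3
P_3→P_1: (-1)(-3) − (1)(-1) = 4
Σ = 6
Area = |Σ|/2 = 3.
Net area = 231 − 3 = 228.

228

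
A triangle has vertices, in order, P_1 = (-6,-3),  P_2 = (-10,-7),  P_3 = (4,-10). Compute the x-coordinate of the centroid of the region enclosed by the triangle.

Apply the shoelace (surveyor's) formula. First the cross-terms c_i = x_i·y_{i+1} − x_{i+1}·y_i:
  12, 128, -72  ⇒  2A = 68, A = 34.
Then Σ (x_i + x_{i+1})·c_i = -816, so x̄ = -816 / (6·34) = -4.

-4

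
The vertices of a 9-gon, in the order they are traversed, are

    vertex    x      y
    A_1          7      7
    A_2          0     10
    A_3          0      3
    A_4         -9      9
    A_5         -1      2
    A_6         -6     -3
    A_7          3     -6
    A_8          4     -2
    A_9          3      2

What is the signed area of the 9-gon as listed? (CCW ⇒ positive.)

93.5

Cross-terms: 70, 0, 27, -9, 15, 45, 18, 14, 7  ⇒  Σ = 187
Signed area = Σ/2 = 93.5 (positive ⇒ counter-clockwise traversal).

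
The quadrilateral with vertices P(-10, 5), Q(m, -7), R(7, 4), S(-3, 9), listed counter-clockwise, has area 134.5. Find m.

Write out the shoelace sum; only the two edges meeting at Q involve m:
2·Area = [((-10)·(-7) − m·5) + (m·4 − 7·(-7))] + 150
       = -1·m + 269 = 269
⇒ m = 0.

0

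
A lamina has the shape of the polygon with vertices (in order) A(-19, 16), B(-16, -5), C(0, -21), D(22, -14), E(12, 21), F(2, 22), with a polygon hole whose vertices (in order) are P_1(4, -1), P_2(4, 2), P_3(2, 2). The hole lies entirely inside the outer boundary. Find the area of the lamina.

1222.5

Outer boundary:
Apply the shoelace formula: 2A = Σ (x_i·y_{i+1} − x_{i+1}·y_i), indices taken mod 6.
Σ = (351) + (336) + (462) + (630) + (222) + (450) = 2451
Area = |Σ|/2 = 1225.5.
Hole:
Apply the surveyor's formula: 2A = Σ (x_i·y_{i+1} − x_{i+1}·y_i), indices taken mod 3.
Σ = (12) + (4) + (-10) = 6
Area = |Σ|/2 = 3.
Net area = 1225.5 − 3 = 1222.5.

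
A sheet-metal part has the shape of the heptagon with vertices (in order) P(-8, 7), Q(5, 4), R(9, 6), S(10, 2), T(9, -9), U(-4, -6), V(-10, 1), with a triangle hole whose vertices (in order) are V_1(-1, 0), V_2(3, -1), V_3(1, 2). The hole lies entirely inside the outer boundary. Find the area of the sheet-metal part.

Outer boundary:
Apply the shoelace formula: 2A = Σ (x_i·y_{i+1} − x_{i+1}·y_i), indices taken mod 7.
P→Q: (-8)(4) − (5)(7) = -67
Q→R: (5)(6) − (9)(4) = -6
R→S: (9)(2) − (10)(6) = -42
S→T: (10)(-9) − (9)(2) = -108
T→U: (9)(-6) − (-4)(-9) = -90
U→V: (-4)(1) − (-10)(-6) = -64
V→P: (-10)(7) − (-8)(1) = -62
Σ = -439
Area = |Σ|/2 = 219.5.
Hole:
Apply Gauss's area formula: 2A = Σ (x_i·y_{i+1} − x_{i+1}·y_i), indices taken mod 3.
Cross-terms: 1, 7, 2  ⇒  Σ = 10
Area = |Σ|/2 = 5.
Net area = 219.5 − 5 = 214.5.

214.5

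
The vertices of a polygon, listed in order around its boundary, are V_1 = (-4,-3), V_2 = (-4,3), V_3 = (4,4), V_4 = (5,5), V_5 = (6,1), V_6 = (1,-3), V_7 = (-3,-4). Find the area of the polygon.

Apply Gauss's area formula: 2A = Σ (x_i·y_{i+1} − x_{i+1}·y_i), indices taken mod 7.
Σ = (-24) + (-28) + (0) + (-25) + (-19) + (-13) + (-7) = -116
Area = |Σ|/2 = 58.

58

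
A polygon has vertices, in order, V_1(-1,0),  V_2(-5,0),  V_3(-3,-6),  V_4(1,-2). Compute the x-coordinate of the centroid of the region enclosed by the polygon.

-2.2

Apply the surveyor's formula. First the cross-terms c_i = x_i·y_{i+1} − x_{i+1}·y_i:
  0, 30, 12, -2  ⇒  2A = 40, A = 20.
Then Σ (x_i + x_{i+1})·c_i = -264, so x̄ = -264 / (6·20) = -2.2.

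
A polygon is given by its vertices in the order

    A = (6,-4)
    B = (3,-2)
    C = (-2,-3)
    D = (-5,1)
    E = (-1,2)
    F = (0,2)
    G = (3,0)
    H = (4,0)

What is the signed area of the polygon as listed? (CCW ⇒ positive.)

Cross-terms: 0, -13, -17, -9, -2, -6, 0, -16  ⇒  Σ = -63
Signed area = Σ/2 = -31.5 (negative ⇒ clockwise traversal).

-31.5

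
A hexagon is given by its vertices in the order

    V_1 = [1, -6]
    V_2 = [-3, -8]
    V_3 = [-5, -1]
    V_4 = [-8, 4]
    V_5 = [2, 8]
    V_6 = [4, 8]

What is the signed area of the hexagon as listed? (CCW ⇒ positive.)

Apply the shoelace (surveyor's) formula: 2A = Σ (x_i·y_{i+1} − x_{i+1}·y_i), indices taken mod 6.
Σ = (-26) + (-37) + (-28) + (-72) + (-16) + (-32) = -211
Signed area = Σ/2 = -105.5 (negative ⇒ clockwise traversal).

-105.5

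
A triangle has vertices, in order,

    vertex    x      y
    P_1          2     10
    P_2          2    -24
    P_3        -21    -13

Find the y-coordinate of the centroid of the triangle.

-9

Apply the surveyor's formula. First the cross-terms c_i = x_i·y_{i+1} − x_{i+1}·y_i:
  -68, -530, -184  ⇒  2A = -782, A = -391.
Then Σ (y_i + y_{i+1})·c_i = 21114, so ȳ = 21114 / (6·(-391)) = -9.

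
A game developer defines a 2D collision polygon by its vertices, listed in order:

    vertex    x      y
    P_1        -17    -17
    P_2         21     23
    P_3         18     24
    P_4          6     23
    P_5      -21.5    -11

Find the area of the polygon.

Σ = (-34) + (90) + (270) + (428.5) + (178.5) = 933
Area = |Σ|/2 = 466.5.

466.5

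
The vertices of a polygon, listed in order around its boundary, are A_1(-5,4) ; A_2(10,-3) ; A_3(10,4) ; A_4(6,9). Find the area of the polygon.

90

Apply Gauss's area formula: 2A = Σ (x_i·y_{i+1} − x_{i+1}·y_i), indices taken mod 4.
Σ = (-25) + (70) + (66) + (69) = 180
Area = |Σ|/2 = 90.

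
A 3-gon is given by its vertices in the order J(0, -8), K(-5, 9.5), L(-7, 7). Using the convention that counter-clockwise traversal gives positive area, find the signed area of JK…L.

23.75

Apply the surveyor's formula: 2A = Σ (x_i·y_{i+1} − x_{i+1}·y_i), indices taken mod 3.
Cross-terms: -40, 31.5, 56  ⇒  Σ = 47.5
Signed area = Σ/2 = 23.75 (positive ⇒ counter-clockwise traversal).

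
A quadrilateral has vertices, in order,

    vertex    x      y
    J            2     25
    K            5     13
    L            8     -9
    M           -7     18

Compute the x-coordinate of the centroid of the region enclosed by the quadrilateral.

Apply the shoelace (surveyor's) formula. First the cross-terms c_i = x_i·y_{i+1} − x_{i+1}·y_i:
  -99, -149, 81, -211  ⇒  2A = -378, A = -189.
Then Σ (x_i + x_{i+1})·c_i = -1494, so x̄ = -1494 / (6·(-189)) = 83/63.

83/63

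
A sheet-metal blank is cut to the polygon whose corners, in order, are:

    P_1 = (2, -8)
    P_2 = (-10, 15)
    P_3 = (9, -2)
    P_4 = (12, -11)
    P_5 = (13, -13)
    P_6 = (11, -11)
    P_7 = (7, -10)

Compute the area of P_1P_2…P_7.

Apply Gauss's area formula: 2A = Σ (x_i·y_{i+1} − x_{i+1}·y_i), indices taken mod 7.
Σ = (-50) + (-115) + (-75) + (-13) + (0) + (-33) + (-36) = -322
Area = |Σ|/2 = 161.

161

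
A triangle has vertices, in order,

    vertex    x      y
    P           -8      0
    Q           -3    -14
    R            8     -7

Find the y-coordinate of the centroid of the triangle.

Apply the surveyor's formula. First the cross-terms c_i = x_i·y_{i+1} − x_{i+1}·y_i:
  112, 133, -56  ⇒  2A = 189, A = 94.5.
Then Σ (y_i + y_{i+1})·c_i = -3969, so ȳ = -3969 / (6·94.5) = -7.

-7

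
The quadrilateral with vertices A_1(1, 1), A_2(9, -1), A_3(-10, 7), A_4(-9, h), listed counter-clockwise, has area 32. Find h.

3

The doubled signed area Σ (x_i y_{i+1} − x_{i+1} y_i) is linear in h.
With h=0 it equals 97; the coefficient of h is -11 (from the two edges through A_4).
So -11·h + 97 = 2·32 = 64 ⇒ h = 3.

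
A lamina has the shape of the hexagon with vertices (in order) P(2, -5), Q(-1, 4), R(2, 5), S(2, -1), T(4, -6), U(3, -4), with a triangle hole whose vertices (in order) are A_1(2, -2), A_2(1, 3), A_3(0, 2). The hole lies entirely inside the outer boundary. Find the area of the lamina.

14.5

Outer boundary:
Apply the shoelace (surveyor's) formula: 2A = Σ (x_i·y_{i+1} − x_{i+1}·y_i), indices taken mod 6.
Σ = (3) + (-13) + (-12) + (-8) + (2) + (-7) = -35
Area = |Σ|/2 = 17.5.
Hole:
Apply the shoelace (surveyor's) formula: 2A = Σ (x_i·y_{i+1} − x_{i+1}·y_i), indices taken mod 3.
A_1→A_2: (2)(3) − (1)(-2) = 8
A_2→A_3: (1)(2) − (0)(3) = 2
A_3→A_1: (0)(-2) − (2)(2) = -4
Σ = 6
Area = |Σ|/2 = 3.
Net area = 17.5 − 3 = 14.5.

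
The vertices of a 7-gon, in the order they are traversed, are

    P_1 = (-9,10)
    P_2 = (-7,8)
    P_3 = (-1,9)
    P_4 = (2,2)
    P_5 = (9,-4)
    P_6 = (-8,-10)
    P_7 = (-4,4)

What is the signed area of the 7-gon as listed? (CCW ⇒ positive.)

-150.5

Apply the shoelace (surveyor's) formula: 2A = Σ (x_i·y_{i+1} − x_{i+1}·y_i), indices taken mod 7.
Cross-terms: -2, -55, -20, -26, -122, -72, -4  ⇒  Σ = -301
Signed area = Σ/2 = -150.5 (negative ⇒ clockwise traversal).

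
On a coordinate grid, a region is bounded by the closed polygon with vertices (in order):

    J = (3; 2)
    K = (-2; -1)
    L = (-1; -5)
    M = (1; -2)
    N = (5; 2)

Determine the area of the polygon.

Apply the surveyor's formula: 2A = Σ (x_i·y_{i+1} − x_{i+1}·y_i), indices taken mod 5.
Σ = (1) + (9) + (7) + (12) + (4) = 33
Area = |Σ|/2 = 16.5.

16.5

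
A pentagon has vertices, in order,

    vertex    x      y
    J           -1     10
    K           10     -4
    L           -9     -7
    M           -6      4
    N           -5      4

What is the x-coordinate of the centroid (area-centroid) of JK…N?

Apply the shoelace formula. First the cross-terms c_i = x_i·y_{i+1} − x_{i+1}·y_i:
  -96, -106, -78, -4, -46  ⇒  2A = -330, A = -165.
Then Σ (x_i + x_{i+1})·c_i = 520, so x̄ = 520 / (6·(-165)) = -52/99.

-52/99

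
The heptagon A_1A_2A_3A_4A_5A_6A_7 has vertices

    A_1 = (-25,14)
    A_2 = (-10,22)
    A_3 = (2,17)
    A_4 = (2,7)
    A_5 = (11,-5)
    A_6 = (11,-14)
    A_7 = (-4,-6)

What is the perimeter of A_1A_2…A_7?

110

|A_1A_2| = √((15)² + (8)²) = √289 = 17
|A_2A_3| = √((12)² + (-5)²) = √169 = 13
|A_3A_4| = √((0)² + (-10)²) = √100 = 10
|A_4A_5| = √((9)² + (-12)²) = √225 = 15
|A_5A_6| = √((0)² + (-9)²) = √81 = 9
|A_6A_7| = √((-15)² + (8)²) = √289 = 17
|A_7A_1| = √((-21)² + (20)²) = √841 = 29
Perimeter = 17 + 13 + 10 + 15 + 9 + 17 + 29 = 110.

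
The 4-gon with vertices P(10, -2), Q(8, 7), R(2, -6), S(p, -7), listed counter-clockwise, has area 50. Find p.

The doubled signed area Σ (x_i y_{i+1} − x_{i+1} y_i) is linear in p.
With p=0 it equals 80; the coefficient of p is 4 (from the two edges through S).
So 4·p + 80 = 2·50 = 100 ⇒ p = 5.

5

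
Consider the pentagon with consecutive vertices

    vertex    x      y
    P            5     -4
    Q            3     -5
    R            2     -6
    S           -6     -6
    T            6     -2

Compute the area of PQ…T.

Apply the shoelace (surveyor's) formula: 2A = Σ (x_i·y_{i+1} − x_{i+1}·y_i), indices taken mod 5.
Σ = (-13) + (-8) + (-48) + (48) + (-14) = -35
Area = |Σ|/2 = 17.5.

17.5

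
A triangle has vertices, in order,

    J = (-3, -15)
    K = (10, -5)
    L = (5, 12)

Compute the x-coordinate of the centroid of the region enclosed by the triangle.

4

Apply Gauss's area formula. First the cross-terms c_i = x_i·y_{i+1} − x_{i+1}·y_i:
  165, 145, -39  ⇒  2A = 271, A = 135.5.
Then Σ (x_i + x_{i+1})·c_i = 3252, so x̄ = 3252 / (6·135.5) = 4.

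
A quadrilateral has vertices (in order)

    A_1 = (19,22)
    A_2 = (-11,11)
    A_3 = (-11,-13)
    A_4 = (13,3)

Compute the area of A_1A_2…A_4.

540

Apply the surveyor's formula: 2A = Σ (x_i·y_{i+1} − x_{i+1}·y_i), indices taken mod 4.
Cross-terms: 451, 264, 136, 229  ⇒  Σ = 1080
Area = |Σ|/2 = 540.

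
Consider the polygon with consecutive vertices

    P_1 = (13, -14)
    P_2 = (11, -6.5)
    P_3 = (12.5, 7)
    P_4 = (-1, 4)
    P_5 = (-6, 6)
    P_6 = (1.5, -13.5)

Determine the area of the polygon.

Apply Gauss's area formula: 2A = Σ (x_i·y_{i+1} − x_{i+1}·y_i), indices taken mod 6.
P_1→P_2: (13)(-6.5) − (11)(-14) = 69.5
P_2→P_3: (11)(7) − (12.5)(-6.5) = 158.25
P_3→P_4: (12.5)(4) − (-1)(7) = 57
P_4→P_5: (-1)(6) − (-6)(4) = 18
P_5→P_6: (-6)(-13.5) − (1.5)(6) = 72
P_6→P_1: (1.5)(-14) − (13)(-13.5) = 154.5
Σ = 529.25
Area = |Σ|/2 = 264.625.

264.625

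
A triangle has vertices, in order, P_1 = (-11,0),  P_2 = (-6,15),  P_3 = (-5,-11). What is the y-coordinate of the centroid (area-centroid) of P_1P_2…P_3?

4/3

Apply the shoelace (surveyor's) formula. First the cross-terms c_i = x_i·y_{i+1} − x_{i+1}·y_i:
  -165, 141, -121  ⇒  2A = -145, A = -72.5.
Then Σ (y_i + y_{i+1})·c_i = -580, so ȳ = -580 / (6·(-72.5)) = 4/3.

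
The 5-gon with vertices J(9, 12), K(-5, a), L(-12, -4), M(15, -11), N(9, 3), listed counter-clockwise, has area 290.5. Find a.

4

Write out the shoelace sum; only the two edges meeting at K involve a:
2·Area = [(9·a − (-5)·12) + ((-5)·(-4) − (-12)·a)] + 417
       = 21·a + 497 = 581
⇒ a = 4.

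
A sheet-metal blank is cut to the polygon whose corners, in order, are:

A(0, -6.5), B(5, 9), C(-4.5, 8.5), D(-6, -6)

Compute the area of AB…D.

Apply Gauss's area formula: 2A = Σ (x_i·y_{i+1} − x_{i+1}·y_i), indices taken mod 4.
Cross-terms: 32.5, 83, 78, 39  ⇒  Σ = 232.5
Area = |Σ|/2 = 116.25.

116.25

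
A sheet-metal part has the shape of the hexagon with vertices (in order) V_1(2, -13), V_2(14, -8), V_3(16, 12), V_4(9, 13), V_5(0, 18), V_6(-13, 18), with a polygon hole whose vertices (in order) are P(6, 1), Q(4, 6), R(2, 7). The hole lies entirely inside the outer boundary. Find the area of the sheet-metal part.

Outer boundary:
Σ = (166) + (296) + (100) + (162) + (234) + (133) = 1091
Area = |Σ|/2 = 545.5.
Hole:
Apply the shoelace (surveyor's) formula: 2A = Σ (x_i·y_{i+1} − x_{i+1}·y_i), indices taken mod 3.
Σ = (32) + (16) + (-40) = 8
Area = |Σ|/2 = 4.
Net area = 545.5 − 4 = 541.5.

541.5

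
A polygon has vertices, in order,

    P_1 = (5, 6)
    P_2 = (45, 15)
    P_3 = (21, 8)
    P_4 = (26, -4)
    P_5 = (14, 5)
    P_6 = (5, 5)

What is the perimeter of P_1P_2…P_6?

|P_1P_2| = √((40)² + (9)²) = √1681 = 41
|P_2P_3| = √((-24)² + (-7)²) = √625 = 25
|P_3P_4| = √((5)² + (-12)²) = √169 = 13
|P_4P_5| = √((-12)² + (9)²) = √225 = 15
|P_5P_6| = √((-9)² + (0)²) = √81 = 9
|P_6P_1| = √((0)² + (1)²) = √1 = 1
Perimeter = 41 + 25 + 13 + 15 + 9 + 1 = 104.

104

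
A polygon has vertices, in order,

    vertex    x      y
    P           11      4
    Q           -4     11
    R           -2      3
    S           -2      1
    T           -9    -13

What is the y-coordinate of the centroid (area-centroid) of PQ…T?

Apply the shoelace formula. First the cross-terms c_i = x_i·y_{i+1} − x_{i+1}·y_i:
  137, 10, 4, 35, 107  ⇒  2A = 293, A = 146.5.
Then Σ (y_i + y_{i+1})·c_i = 828, so ȳ = 828 / (6·146.5) = 276/293.

276/293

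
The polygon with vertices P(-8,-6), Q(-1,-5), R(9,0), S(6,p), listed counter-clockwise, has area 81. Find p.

7

Write out the shoelace sum; only the two edges meeting at S involve p:
2·Area = [(9·p − 6·0) + (6·(-6) − (-8)·p)] + 79
       = 17·p + 43 = 162
⇒ p = 7.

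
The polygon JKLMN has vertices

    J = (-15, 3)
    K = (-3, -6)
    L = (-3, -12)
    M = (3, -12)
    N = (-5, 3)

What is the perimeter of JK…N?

54

|JK| = √((12)² + (-9)²) = √225 = 15
|KL| = √((0)² + (-6)²) = √36 = 6
|LM| = √((6)² + (0)²) = √36 = 6
|MN| = √((-8)² + (15)²) = √289 = 17
|NJ| = √((-10)² + (0)²) = √100 = 10
Perimeter = 15 + 6 + 6 + 17 + 10 = 54.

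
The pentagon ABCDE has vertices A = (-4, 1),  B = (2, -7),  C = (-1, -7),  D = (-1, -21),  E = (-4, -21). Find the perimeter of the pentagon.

|AB| = √((6)² + (-8)²) = √100 = 10
|BC| = √((-3)² + (0)²) = √9 = 3
|CD| = √((0)² + (-14)²) = √196 = 14
|DE| = √((-3)² + (0)²) = √9 = 3
|EA| = √((0)² + (22)²) = √484 = 22
Perimeter = 10 + 3 + 14 + 3 + 22 = 52.

52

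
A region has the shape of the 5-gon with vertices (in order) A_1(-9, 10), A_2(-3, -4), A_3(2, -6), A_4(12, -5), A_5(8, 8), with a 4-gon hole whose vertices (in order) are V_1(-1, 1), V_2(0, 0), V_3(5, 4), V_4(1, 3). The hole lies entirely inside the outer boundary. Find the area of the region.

Outer boundary:
Σ = (66) + (26) + (62) + (136) + (152) = 442
Area = |Σ|/2 = 221.
Hole:
Apply the surveyor's formula: 2A = Σ (x_i·y_{i+1} − x_{i+1}·y_i), indices taken mod 4.
Cross-terms: 0, 0, 11, 4  ⇒  Σ = 15
Area = |Σ|/2 = 7.5.
Net area = 221 − 7.5 = 213.5.

213.5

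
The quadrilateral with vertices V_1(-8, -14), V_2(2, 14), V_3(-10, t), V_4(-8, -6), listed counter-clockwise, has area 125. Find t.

7

Write out the shoelace sum; only the two edges meeting at V_3 involve t:
2·Area = [(2·t − (-10)·14) + ((-10)·(-6) − (-8)·t)] + -20
       = 10·t + 180 = 250
⇒ t = 7.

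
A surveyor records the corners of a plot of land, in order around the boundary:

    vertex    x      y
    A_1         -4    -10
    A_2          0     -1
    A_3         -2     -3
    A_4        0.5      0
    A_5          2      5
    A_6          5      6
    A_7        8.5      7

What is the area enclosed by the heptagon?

Apply the shoelace (surveyor's) formula: 2A = Σ (x_i·y_{i+1} − x_{i+1}·y_i), indices taken mod 7.
Σ = (4) + (-2) + (1.5) + (2.5) + (-13) + (-16) + (-57) = -80
Area = |Σ|/2 = 40.

40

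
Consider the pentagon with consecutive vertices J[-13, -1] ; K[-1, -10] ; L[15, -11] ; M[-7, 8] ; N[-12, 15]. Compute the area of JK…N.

265.5

J→K: (-13)(-10) − (-1)(-1) = 129
K→L: (-1)(-11) − (15)(-10) = 161
L→M: (15)(8) − (-7)(-11) = 43
M→N: (-7)(15) − (-12)(8) = -9
N→J: (-12)(-1) − (-13)(15) = 207
Σ = 531
Area = |Σ|/2 = 265.5.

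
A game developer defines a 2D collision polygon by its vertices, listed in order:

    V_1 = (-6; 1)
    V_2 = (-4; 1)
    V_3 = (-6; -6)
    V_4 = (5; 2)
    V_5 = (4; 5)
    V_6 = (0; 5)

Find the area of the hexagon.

56.5

V_1→V_2: (-6)(1) − (-4)(1) = -2
V_2→V_3: (-4)(-6) − (-6)(1) = 30
V_3→V_4: (-6)(2) − (5)(-6) = 18
V_4→V_5: (5)(5) − (4)(2) = 17
V_5→V_6: (4)(5) − (0)(5) = 20
V_6→V_1: (0)(1) − (-6)(5) = 30
Σ = 113
Area = |Σ|/2 = 56.5.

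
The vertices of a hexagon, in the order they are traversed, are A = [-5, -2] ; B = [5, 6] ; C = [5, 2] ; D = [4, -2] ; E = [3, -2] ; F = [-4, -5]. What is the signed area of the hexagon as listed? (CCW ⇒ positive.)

-50

A→B: (-5)(6) − (5)(-2) = -20
B→C: (5)(2) − (5)(6) = -20
C→D: (5)(-2) − (4)(2) = -18
D→E: (4)(-2) − (3)(-2) = -2
E→F: (3)(-5) − (-4)(-2) = -23
F→A: (-4)(-2) − (-5)(-5) = -17
Σ = -100
Signed area = Σ/2 = -50 (negative ⇒ clockwise traversal).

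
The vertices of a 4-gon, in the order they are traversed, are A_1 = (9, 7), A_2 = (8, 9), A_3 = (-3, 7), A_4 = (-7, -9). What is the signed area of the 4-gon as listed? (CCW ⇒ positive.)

Apply the shoelace (surveyor's) formula: 2A = Σ (x_i·y_{i+1} − x_{i+1}·y_i), indices taken mod 4.
A_1→A_2: (9)(9) − (8)(7) = 25
A_2→A_3: (8)(7) − (-3)(9) = 83
A_3→A_4: (-3)(-9) − (-7)(7) = 76
A_4→A_1: (-7)(7) − (9)(-9) = 32
Σ = 216
Signed area = Σ/2 = 108 (positive ⇒ counter-clockwise traversal).

108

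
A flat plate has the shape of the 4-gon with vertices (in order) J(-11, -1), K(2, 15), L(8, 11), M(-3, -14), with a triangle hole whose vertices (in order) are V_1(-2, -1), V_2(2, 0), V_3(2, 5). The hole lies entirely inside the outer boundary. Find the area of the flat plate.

235.5

Outer boundary:
Apply Gauss's area formula: 2A = Σ (x_i·y_{i+1} − x_{i+1}·y_i), indices taken mod 4.
Σ = (-163) + (-98) + (-79) + (-151) = -491
Area = |Σ|/2 = 245.5.
Hole:
V_1→V_2: (-2)(0) − (2)(-1) = 2
V_2→V_3: (2)(5) − (2)(0) = 10
V_3→V_1: (2)(-1) − (-2)(5) = 8
Σ = 20
Area = |Σ|/2 = 10.
Net area = 245.5 − 10 = 235.5.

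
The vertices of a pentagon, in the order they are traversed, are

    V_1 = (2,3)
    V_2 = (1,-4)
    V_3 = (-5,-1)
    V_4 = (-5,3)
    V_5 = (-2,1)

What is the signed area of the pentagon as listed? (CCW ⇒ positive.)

Apply the surveyor's formula: 2A = Σ (x_i·y_{i+1} − x_{i+1}·y_i), indices taken mod 5.
Cross-terms: -11, -21, -20, 1, -8  ⇒  Σ = -59
Signed area = Σ/2 = -29.5 (negative ⇒ clockwise traversal).

-29.5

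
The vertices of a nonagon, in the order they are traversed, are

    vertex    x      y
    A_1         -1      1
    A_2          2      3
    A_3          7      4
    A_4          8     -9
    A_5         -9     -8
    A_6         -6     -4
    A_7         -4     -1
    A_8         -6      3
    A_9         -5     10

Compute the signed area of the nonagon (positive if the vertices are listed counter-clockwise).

-169

A_1→A_2: (-1)(3) − (2)(1) = -5
A_2→A_3: (2)(4) − (7)(3) = -13
A_3→A_4: (7)(-9) − (8)(4) = -95
A_4→A_5: (8)(-8) − (-9)(-9) = -145
A_5→A_6: (-9)(-4) − (-6)(-8) = -12
A_6→A_7: (-6)(-1) − (-4)(-4) = -10
A_7→A_8: (-4)(3) − (-6)(-1) = -18
A_8→A_9: (-6)(10) − (-5)(3) = -45
A_9→A_1: (-5)(1) − (-1)(10) = 5
Σ = -338
Signed area = Σ/2 = -169 (negative ⇒ clockwise traversal).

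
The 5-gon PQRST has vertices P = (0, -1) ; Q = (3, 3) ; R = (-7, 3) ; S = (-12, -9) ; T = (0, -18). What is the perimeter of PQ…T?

60

|PQ| = √((3)² + (4)²) = √25 = 5
|QR| = √((-10)² + (0)²) = √100 = 10
|RS| = √((-5)² + (-12)²) = √169 = 13
|ST| = √((12)² + (-9)²) = √225 = 15
|TP| = √((0)² + (17)²) = √289 = 17
Perimeter = 5 + 10 + 13 + 15 + 17 = 60.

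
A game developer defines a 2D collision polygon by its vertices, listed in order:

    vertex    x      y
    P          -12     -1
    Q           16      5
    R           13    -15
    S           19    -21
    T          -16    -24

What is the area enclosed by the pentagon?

700.5

P→Q: (-12)(5) − (16)(-1) = -44
Q→R: (16)(-15) − (13)(5) = -305
R→S: (13)(-21) − (19)(-15) = 12
S→T: (19)(-24) − (-16)(-21) = -792
T→P: (-16)(-1) − (-12)(-24) = -272
Σ = -1401
Area = |Σ|/2 = 700.5.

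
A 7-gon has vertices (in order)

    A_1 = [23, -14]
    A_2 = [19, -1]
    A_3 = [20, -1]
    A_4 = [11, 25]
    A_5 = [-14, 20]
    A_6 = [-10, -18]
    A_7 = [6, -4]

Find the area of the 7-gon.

A_1→A_2: (23)(-1) − (19)(-14) = 243
A_2→A_3: (19)(-1) − (20)(-1) = 1
A_3→A_4: (20)(25) − (11)(-1) = 511
A_4→A_5: (11)(20) − (-14)(25) = 570
A_5→A_6: (-14)(-18) − (-10)(20) = 452
A_6→A_7: (-10)(-4) − (6)(-18) = 148
A_7→A_1: (6)(-14) − (23)(-4) = 8
Σ = 1933
Area = |Σ|/2 = 966.5.

966.5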